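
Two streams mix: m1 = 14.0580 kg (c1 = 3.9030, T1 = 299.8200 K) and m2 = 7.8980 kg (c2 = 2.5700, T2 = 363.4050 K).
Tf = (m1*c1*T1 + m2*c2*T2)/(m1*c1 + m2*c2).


num = 23826.9797
den = 75.1662
Tf = 316.9905 K

316.9905 K


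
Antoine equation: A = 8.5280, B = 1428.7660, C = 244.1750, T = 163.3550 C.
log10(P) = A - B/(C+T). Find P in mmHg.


C+T = 407.5300
B/(C+T) = 3.5059
log10(P) = 8.5280 - 3.5059 = 5.0221
P = 10^5.0221 = 105216.5049 mmHg

105216.5049 mmHg


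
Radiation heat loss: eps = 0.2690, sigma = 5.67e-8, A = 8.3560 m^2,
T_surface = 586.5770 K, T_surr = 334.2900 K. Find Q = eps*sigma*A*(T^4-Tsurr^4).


T^4 = 1.1839e+11
Tsurr^4 = 1.2488e+10
Q = 0.2690 * 5.67e-8 * 8.3560 * 1.0590e+11 = 13496.5012 W

13496.5012 W


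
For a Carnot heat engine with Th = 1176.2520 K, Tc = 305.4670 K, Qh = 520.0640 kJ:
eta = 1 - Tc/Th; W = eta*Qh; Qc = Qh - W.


eta = 1 - 305.4670/1176.2520 = 0.7403
W = 0.7403 * 520.0640 = 385.0059 kJ
Qc = 520.0640 - 385.0059 = 135.0581 kJ

eta = 74.0305%, W = 385.0059 kJ, Qc = 135.0581 kJ


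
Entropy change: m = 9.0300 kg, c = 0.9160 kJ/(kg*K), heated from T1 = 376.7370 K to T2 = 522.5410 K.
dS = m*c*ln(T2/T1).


T2/T1 = 1.3870
ln(T2/T1) = 0.3272
dS = 9.0300 * 0.9160 * 0.3272 = 2.7061 kJ/K

2.7061 kJ/K


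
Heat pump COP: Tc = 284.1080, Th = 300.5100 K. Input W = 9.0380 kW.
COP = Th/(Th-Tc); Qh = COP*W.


COP = 300.5100 / 16.4020 = 18.3215
Qh = 18.3215 * 9.0380 = 165.5901 kW

COP = 18.3215, Qh = 165.5901 kW


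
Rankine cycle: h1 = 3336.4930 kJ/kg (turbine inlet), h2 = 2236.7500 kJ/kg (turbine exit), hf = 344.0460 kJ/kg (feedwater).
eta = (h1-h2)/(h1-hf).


W = 1099.7430 kJ/kg
Q_in = 2992.4470 kJ/kg
eta = 0.3675 = 36.7506%

eta = 36.7506%


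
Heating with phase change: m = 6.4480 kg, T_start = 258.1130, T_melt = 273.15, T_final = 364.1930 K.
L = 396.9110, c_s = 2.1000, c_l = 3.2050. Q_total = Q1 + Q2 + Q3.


Q1 (sensible, solid) = 6.4480 * 2.1000 * 15.0370 = 203.6130 kJ
Q2 (latent) = 6.4480 * 396.9110 = 2559.2821 kJ
Q3 (sensible, liquid) = 6.4480 * 3.2050 * 91.0430 = 1881.4801 kJ
Q_total = 4644.3752 kJ

4644.3752 kJ


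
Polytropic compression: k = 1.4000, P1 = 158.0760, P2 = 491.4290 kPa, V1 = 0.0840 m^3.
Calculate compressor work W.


(k-1)/k = 0.2857
(P2/P1)^exp = 1.3827
W = 3.5000 * 158.0760 * 0.0840 * (1.3827 - 1) = 17.7877 kJ

17.7877 kJ


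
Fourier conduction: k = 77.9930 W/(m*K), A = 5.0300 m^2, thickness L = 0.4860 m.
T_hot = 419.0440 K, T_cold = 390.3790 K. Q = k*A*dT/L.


dT = 28.6650 K
Q = 77.9930 * 5.0300 * 28.6650 / 0.4860 = 23138.7177 W

23138.7177 W


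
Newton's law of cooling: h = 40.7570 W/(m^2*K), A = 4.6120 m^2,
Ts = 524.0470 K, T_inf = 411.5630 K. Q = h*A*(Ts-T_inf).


dT = 112.4840 K
Q = 40.7570 * 4.6120 * 112.4840 = 21143.7619 W

21143.7619 W


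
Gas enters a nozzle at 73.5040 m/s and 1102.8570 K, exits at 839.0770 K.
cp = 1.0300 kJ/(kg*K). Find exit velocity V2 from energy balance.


dT = 263.7800 K
2*cp*1000*dT = 543386.8000
V1^2 = 5402.8380
V2 = sqrt(548789.6380) = 740.8034 m/s

740.8034 m/s


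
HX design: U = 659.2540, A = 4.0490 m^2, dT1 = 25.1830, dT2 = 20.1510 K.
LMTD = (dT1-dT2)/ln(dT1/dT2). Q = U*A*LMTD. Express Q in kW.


LMTD = 22.5736 K
Q = 659.2540 * 4.0490 * 22.5736 = 60256.1535 W = 60.2562 kW

60.2562 kW


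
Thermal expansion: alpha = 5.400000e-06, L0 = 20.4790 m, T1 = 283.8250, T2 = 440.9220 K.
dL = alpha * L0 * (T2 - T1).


dT = 157.0970 K
dL = 5.400000e-06 * 20.4790 * 157.0970 = 0.017373 m
L_final = 20.496373 m

dL = 0.017373 m


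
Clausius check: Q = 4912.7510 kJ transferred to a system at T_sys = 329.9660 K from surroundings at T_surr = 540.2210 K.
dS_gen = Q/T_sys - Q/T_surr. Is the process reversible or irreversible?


dS_sys = 4912.7510/329.9660 = 14.8887 kJ/K
dS_surr = -4912.7510/540.2210 = -9.0940 kJ/K
dS_gen = 14.8887 - 9.0940 = 5.7947 kJ/K (irreversible)

dS_gen = 5.7947 kJ/K, irreversible


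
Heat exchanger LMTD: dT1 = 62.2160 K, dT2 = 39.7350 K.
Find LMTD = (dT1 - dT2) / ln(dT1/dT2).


dT1/dT2 = 1.5658
ln(dT1/dT2) = 0.4484
LMTD = 22.4810 / 0.4484 = 50.1383 K

50.1383 K


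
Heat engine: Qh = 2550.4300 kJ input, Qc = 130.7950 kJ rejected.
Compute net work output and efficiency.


W = 2550.4300 - 130.7950 = 2419.6350 kJ
eta = 2419.6350 / 2550.4300 = 0.9487 = 94.8716%

W = 2419.6350 kJ, eta = 94.8716%


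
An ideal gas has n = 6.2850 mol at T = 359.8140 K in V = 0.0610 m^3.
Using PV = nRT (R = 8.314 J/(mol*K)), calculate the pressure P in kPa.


P = nRT/V = 6.2850 * 8.314 * 359.8140 / 0.0610
= 18801.5373 / 0.0610 = 308221.9221 Pa = 308.2219 kPa

308.2219 kPa


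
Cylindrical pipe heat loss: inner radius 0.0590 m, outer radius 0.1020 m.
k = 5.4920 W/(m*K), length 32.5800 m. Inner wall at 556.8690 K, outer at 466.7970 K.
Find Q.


dT = 90.0720 K
ln(ro/ri) = 0.5474
Q = 2*pi*5.4920*32.5800*90.0720 / 0.5474 = 184977.2973 W

184977.2973 W


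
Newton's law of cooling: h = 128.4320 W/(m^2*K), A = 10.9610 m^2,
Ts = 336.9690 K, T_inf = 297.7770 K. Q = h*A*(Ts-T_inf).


dT = 39.1920 K
Q = 128.4320 * 10.9610 * 39.1920 = 55172.2696 W

55172.2696 W


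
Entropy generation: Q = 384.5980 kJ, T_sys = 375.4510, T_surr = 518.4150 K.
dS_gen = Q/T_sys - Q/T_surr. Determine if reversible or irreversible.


dS_sys = 384.5980/375.4510 = 1.0244 kJ/K
dS_surr = -384.5980/518.4150 = -0.7419 kJ/K
dS_gen = 1.0244 - 0.7419 = 0.2825 kJ/K (irreversible)

dS_gen = 0.2825 kJ/K, irreversible


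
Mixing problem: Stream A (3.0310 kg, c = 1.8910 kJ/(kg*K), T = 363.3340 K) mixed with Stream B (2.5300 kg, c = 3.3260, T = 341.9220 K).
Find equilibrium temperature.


num = 4959.6912
den = 14.1464
Tf = 350.5974 K

350.5974 K


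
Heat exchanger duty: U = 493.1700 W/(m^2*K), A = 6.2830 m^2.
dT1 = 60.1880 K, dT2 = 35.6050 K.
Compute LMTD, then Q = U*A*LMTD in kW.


LMTD = 46.8259 K
Q = 493.1700 * 6.2830 * 46.8259 = 145094.2187 W = 145.0942 kW

145.0942 kW


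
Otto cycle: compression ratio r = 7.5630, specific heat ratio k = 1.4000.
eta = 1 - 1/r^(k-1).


r^(k-1) = 2.2464
eta = 1 - 1/2.2464 = 0.5548 = 55.4834%

55.4834%


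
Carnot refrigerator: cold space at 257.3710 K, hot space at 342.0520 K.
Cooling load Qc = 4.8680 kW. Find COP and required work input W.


COP = 257.3710 / 84.6810 = 3.0393
W = 4.8680 / 3.0393 = 1.6017 kW

COP = 3.0393, W = 1.6017 kW


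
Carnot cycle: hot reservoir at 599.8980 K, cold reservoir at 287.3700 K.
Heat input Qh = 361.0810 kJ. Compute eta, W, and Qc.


eta = 1 - 287.3700/599.8980 = 0.5210
W = 0.5210 * 361.0810 = 188.1119 kJ
Qc = 361.0810 - 188.1119 = 172.9691 kJ

eta = 52.0969%, W = 188.1119 kJ, Qc = 172.9691 kJ


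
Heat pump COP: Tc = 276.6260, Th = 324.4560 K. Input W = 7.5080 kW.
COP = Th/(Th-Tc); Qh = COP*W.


COP = 324.4560 / 47.8300 = 6.7835
Qh = 6.7835 * 7.5080 = 50.9307 kW

COP = 6.7835, Qh = 50.9307 kW


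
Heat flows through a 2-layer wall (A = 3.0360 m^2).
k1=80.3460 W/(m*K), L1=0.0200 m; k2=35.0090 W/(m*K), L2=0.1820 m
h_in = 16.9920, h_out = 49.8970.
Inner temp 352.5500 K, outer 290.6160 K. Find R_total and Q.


R_conv_in = 1/(16.9920*3.0360) = 0.0194
R_1 = 0.0200/(80.3460*3.0360) = 8.1991e-05
R_2 = 0.1820/(35.0090*3.0360) = 0.0017
R_conv_out = 1/(49.8970*3.0360) = 0.0066
R_total = 0.0278 K/W
Q = 61.9340 / 0.0278 = 2229.4452 W

R_total = 0.0278 K/W, Q = 2229.4452 W


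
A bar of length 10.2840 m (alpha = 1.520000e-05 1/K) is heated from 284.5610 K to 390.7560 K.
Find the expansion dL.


dT = 106.1950 K
dL = 1.520000e-05 * 10.2840 * 106.1950 = 0.016600 m
L_final = 10.300600 m

dL = 0.016600 m


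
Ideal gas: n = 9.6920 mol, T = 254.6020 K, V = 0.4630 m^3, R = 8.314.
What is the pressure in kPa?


P = nRT/V = 9.6920 * 8.314 * 254.6020 / 0.4630
= 20515.6479 / 0.4630 = 44310.2546 Pa = 44.3103 kPa

44.3103 kPa


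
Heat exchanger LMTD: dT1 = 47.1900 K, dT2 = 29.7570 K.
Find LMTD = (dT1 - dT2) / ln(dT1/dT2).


dT1/dT2 = 1.5858
ln(dT1/dT2) = 0.4611
LMTD = 17.4330 / 0.4611 = 37.8060 K

37.8060 K


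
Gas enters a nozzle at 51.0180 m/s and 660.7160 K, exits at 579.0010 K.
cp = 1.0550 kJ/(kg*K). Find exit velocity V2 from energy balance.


dT = 81.7150 K
2*cp*1000*dT = 172418.6500
V1^2 = 2602.8363
V2 = sqrt(175021.4863) = 418.3557 m/s

418.3557 m/s


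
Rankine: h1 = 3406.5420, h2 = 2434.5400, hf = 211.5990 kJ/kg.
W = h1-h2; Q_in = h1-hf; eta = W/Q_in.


W = 972.0020 kJ/kg
Q_in = 3194.9430 kJ/kg
eta = 0.3042 = 30.4231%

eta = 30.4231%


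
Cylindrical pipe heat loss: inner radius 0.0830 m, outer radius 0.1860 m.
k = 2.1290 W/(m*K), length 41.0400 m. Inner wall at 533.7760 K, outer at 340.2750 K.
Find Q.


dT = 193.5010 K
ln(ro/ri) = 0.8069
Q = 2*pi*2.1290*41.0400*193.5010 / 0.8069 = 131650.6826 W

131650.6826 W


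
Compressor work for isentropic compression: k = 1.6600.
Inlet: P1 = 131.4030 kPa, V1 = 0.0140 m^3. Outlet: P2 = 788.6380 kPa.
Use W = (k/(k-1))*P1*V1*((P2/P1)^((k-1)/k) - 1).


(k-1)/k = 0.3976
(P2/P1)^exp = 2.0391
W = 2.5152 * 131.4030 * 0.0140 * (2.0391 - 1) = 4.8078 kJ

4.8078 kJ


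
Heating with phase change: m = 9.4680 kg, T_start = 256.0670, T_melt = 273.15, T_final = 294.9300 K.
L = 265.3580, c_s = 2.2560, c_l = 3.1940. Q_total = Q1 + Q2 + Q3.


Q1 (sensible, solid) = 9.4680 * 2.2560 * 17.0830 = 364.8896 kJ
Q2 (latent) = 9.4680 * 265.3580 = 2512.4095 kJ
Q3 (sensible, liquid) = 9.4680 * 3.1940 * 21.7800 = 658.6444 kJ
Q_total = 3535.9436 kJ

3535.9436 kJ


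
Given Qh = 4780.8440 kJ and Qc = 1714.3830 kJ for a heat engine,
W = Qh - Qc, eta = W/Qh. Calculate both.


W = 4780.8440 - 1714.3830 = 3066.4610 kJ
eta = 3066.4610 / 4780.8440 = 0.6414 = 64.1406%

W = 3066.4610 kJ, eta = 64.1406%


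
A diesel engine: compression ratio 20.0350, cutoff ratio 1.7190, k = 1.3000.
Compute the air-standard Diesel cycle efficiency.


r^(k-1) = 2.4577
rc^k = 2.0224
eta = 0.5550 = 55.4964%

55.4964%


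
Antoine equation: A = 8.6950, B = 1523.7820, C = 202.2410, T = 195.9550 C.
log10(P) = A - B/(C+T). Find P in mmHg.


C+T = 398.1960
B/(C+T) = 3.8267
log10(P) = 8.6950 - 3.8267 = 4.8683
P = 10^4.8683 = 73839.1217 mmHg

73839.1217 mmHg


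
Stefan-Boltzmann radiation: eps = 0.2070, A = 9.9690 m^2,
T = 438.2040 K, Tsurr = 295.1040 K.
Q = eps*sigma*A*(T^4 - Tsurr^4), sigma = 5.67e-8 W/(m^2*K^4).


T^4 = 3.6873e+10
Tsurr^4 = 7.5840e+09
Q = 0.2070 * 5.67e-8 * 9.9690 * 2.9289e+10 = 3426.9288 W

3426.9288 W


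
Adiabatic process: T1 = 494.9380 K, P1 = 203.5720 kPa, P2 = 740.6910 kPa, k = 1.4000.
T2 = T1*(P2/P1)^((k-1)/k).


(k-1)/k = 0.2857
(P2/P1)^exp = 1.4463
T2 = 494.9380 * 1.4463 = 715.8357 K

715.8357 K


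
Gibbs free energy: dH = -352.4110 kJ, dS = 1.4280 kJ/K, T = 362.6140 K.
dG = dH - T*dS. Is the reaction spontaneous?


T*dS = 362.6140 * 1.4280 = 517.8128 kJ
dG = -352.4110 - 517.8128 = -870.2238 kJ (spontaneous)

dG = -870.2238 kJ, spontaneous


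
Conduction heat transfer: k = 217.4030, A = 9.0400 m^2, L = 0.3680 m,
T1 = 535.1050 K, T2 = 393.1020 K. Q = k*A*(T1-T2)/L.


dT = 142.0030 K
Q = 217.4030 * 9.0400 * 142.0030 / 0.3680 = 758374.3995 W

758374.3995 W


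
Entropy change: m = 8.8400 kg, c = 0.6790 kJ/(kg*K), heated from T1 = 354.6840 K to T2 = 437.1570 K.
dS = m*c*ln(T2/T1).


T2/T1 = 1.2325
ln(T2/T1) = 0.2091
dS = 8.8400 * 0.6790 * 0.2091 = 1.2549 kJ/K

1.2549 kJ/K


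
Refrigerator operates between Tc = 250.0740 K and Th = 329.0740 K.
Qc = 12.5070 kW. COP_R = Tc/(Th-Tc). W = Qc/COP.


COP = 250.0740 / 79.0000 = 3.1655
W = 12.5070 / 3.1655 = 3.9510 kW

COP = 3.1655, W = 3.9510 kW


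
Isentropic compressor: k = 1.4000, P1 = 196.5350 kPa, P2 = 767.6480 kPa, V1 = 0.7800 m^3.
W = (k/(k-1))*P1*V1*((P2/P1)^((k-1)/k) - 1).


(k-1)/k = 0.2857
(P2/P1)^exp = 1.4759
W = 3.5000 * 196.5350 * 0.7800 * (1.4759 - 1) = 255.3516 kJ

255.3516 kJ


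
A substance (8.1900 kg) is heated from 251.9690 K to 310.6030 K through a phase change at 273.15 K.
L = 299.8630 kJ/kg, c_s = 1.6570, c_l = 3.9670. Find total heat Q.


Q1 (sensible, solid) = 8.1900 * 1.6570 * 21.1810 = 287.4438 kJ
Q2 (latent) = 8.1900 * 299.8630 = 2455.8780 kJ
Q3 (sensible, liquid) = 8.1900 * 3.9670 * 37.4530 = 1216.8379 kJ
Q_total = 3960.1596 kJ

3960.1596 kJ


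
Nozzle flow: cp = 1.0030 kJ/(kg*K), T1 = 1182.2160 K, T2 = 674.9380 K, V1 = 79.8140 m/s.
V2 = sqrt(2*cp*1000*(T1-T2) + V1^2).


dT = 507.2780 K
2*cp*1000*dT = 1017599.6680
V1^2 = 6370.2746
V2 = sqrt(1023969.9426) = 1011.9140 m/s

1011.9140 m/s


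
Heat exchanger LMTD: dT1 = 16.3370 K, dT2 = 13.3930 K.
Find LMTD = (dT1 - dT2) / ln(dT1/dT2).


dT1/dT2 = 1.2198
ln(dT1/dT2) = 0.1987
LMTD = 2.9440 / 0.1987 = 14.8163 K

14.8163 K


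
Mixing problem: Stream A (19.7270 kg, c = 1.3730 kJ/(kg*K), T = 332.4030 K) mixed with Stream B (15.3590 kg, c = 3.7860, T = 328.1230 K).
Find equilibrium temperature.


num = 28083.2735
den = 85.2343
Tf = 329.4831 K

329.4831 K


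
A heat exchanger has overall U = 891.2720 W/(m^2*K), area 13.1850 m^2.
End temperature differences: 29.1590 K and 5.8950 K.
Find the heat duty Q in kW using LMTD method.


LMTD = 14.5522 K
Q = 891.2720 * 13.1850 * 14.5522 = 171008.9845 W = 171.0090 kW

171.0090 kW


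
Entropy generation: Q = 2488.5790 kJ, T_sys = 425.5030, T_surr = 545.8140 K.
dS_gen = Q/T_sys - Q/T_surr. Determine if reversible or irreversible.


dS_sys = 2488.5790/425.5030 = 5.8486 kJ/K
dS_surr = -2488.5790/545.8140 = -4.5594 kJ/K
dS_gen = 5.8486 - 4.5594 = 1.2892 kJ/K (irreversible)

dS_gen = 1.2892 kJ/K, irreversible


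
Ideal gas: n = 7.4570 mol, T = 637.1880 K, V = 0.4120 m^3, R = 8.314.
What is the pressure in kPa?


P = nRT/V = 7.4570 * 8.314 * 637.1880 / 0.4120
= 39504.0618 / 0.4120 = 95883.6450 Pa = 95.8836 kPa

95.8836 kPa


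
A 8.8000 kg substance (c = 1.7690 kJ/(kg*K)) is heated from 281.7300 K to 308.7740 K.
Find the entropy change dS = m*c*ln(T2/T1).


T2/T1 = 1.0960
ln(T2/T1) = 0.0917
dS = 8.8000 * 1.7690 * 0.0917 = 1.4269 kJ/K

1.4269 kJ/K


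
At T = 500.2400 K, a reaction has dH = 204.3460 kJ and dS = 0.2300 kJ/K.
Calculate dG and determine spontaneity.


T*dS = 500.2400 * 0.2300 = 115.0552 kJ
dG = 204.3460 - 115.0552 = 89.2908 kJ (non-spontaneous)

dG = 89.2908 kJ, non-spontaneous


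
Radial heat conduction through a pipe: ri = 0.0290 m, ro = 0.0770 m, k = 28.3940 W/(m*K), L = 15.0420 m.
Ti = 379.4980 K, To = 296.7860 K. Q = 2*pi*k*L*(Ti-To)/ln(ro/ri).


dT = 82.7120 K
ln(ro/ri) = 0.9765
Q = 2*pi*28.3940*15.0420*82.7120 / 0.9765 = 227302.4095 W

227302.4095 W


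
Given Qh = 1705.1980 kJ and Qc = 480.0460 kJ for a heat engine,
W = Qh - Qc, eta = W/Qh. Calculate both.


W = 1705.1980 - 480.0460 = 1225.1520 kJ
eta = 1225.1520 / 1705.1980 = 0.7185 = 71.8481%

W = 1225.1520 kJ, eta = 71.8481%


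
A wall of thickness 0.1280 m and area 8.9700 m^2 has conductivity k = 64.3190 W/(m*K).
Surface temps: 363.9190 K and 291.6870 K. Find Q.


dT = 72.2320 K
Q = 64.3190 * 8.9700 * 72.2320 / 0.1280 = 325575.2607 W

325575.2607 W


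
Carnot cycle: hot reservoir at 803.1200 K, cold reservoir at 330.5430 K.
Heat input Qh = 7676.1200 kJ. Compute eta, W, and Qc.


eta = 1 - 330.5430/803.1200 = 0.5884
W = 0.5884 * 7676.1200 = 4516.8316 kJ
Qc = 7676.1200 - 4516.8316 = 3159.2884 kJ

eta = 58.8426%, W = 4516.8316 kJ, Qc = 3159.2884 kJ


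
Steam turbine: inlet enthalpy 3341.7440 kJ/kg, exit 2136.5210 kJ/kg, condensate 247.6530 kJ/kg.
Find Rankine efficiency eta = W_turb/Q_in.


W = 1205.2230 kJ/kg
Q_in = 3094.0910 kJ/kg
eta = 0.3895 = 38.9524%

eta = 38.9524%


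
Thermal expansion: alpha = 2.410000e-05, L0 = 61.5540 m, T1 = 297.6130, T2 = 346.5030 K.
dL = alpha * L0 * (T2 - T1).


dT = 48.8900 K
dL = 2.410000e-05 * 61.5540 * 48.8900 = 0.072526 m
L_final = 61.626526 m

dL = 0.072526 m


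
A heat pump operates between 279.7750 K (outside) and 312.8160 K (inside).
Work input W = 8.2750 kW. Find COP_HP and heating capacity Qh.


COP = 312.8160 / 33.0410 = 9.4675
Qh = 9.4675 * 8.2750 = 78.3436 kW

COP = 9.4675, Qh = 78.3436 kW


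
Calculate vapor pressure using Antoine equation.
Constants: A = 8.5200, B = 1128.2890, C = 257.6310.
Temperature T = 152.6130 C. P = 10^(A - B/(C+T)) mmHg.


C+T = 410.2440
B/(C+T) = 2.7503
log10(P) = 8.5200 - 2.7503 = 5.7697
P = 10^5.7697 = 588453.7927 mmHg

588453.7927 mmHg


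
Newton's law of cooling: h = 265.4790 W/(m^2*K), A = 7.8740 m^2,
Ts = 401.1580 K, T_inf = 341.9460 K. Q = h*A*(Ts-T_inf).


dT = 59.2120 K
Q = 265.4790 * 7.8740 * 59.2120 = 123775.6780 W

123775.6780 W


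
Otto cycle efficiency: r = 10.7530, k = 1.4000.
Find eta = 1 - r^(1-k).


r^(k-1) = 2.5859
eta = 1 - 1/2.5859 = 0.6133 = 61.3288%

61.3288%


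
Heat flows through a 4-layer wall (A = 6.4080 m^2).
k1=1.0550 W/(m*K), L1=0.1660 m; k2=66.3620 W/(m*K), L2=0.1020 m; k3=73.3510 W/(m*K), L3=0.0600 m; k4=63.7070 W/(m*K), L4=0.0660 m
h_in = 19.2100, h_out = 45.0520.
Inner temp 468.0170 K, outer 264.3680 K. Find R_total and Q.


R_conv_in = 1/(19.2100*6.4080) = 0.0081
R_1 = 0.1660/(1.0550*6.4080) = 0.0246
R_2 = 0.1020/(66.3620*6.4080) = 0.0002
R_3 = 0.0600/(73.3510*6.4080) = 0.0001
R_4 = 0.0660/(63.7070*6.4080) = 0.0002
R_conv_out = 1/(45.0520*6.4080) = 0.0035
R_total = 0.0367 K/W
Q = 203.6490 / 0.0367 = 5553.3601 W

R_total = 0.0367 K/W, Q = 5553.3601 W


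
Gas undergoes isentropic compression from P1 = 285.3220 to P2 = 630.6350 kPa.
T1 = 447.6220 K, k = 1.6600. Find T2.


(k-1)/k = 0.3976
(P2/P1)^exp = 1.3707
T2 = 447.6220 * 1.3707 = 613.5622 K

613.5622 K


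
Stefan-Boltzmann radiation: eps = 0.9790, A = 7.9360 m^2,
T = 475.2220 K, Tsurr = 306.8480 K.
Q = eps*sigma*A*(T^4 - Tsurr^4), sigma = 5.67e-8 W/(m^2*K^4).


T^4 = 5.1002e+10
Tsurr^4 = 8.8653e+09
Q = 0.9790 * 5.67e-8 * 7.9360 * 4.2137e+10 = 18562.0827 W

18562.0827 W


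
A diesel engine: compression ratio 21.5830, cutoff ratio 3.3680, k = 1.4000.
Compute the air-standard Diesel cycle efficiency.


r^(k-1) = 3.4170
rc^k = 5.4742
eta = 0.6050 = 60.5033%

60.5033%


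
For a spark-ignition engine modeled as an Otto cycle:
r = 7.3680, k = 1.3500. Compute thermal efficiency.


r^(k-1) = 2.0117
eta = 1 - 1/2.0117 = 0.5029 = 50.2918%

50.2918%


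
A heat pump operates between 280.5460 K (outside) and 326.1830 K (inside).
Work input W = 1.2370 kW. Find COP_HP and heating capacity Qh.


COP = 326.1830 / 45.6370 = 7.1473
Qh = 7.1473 * 1.2370 = 8.8413 kW

COP = 7.1473, Qh = 8.8413 kW


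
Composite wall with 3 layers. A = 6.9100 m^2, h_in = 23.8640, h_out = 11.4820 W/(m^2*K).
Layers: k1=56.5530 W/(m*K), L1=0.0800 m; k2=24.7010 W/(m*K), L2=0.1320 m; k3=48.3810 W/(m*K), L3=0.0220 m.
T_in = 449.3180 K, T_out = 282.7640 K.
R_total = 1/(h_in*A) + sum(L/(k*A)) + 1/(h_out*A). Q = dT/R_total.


R_conv_in = 1/(23.8640*6.9100) = 0.0061
R_1 = 0.0800/(56.5530*6.9100) = 0.0002
R_2 = 0.1320/(24.7010*6.9100) = 0.0008
R_3 = 0.0220/(48.3810*6.9100) = 6.5807e-05
R_conv_out = 1/(11.4820*6.9100) = 0.0126
R_total = 0.0197 K/W
Q = 166.5540 / 0.0197 = 8449.3533 W

R_total = 0.0197 K/W, Q = 8449.3533 W


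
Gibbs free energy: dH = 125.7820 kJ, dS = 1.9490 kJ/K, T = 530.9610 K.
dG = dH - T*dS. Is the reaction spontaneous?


T*dS = 530.9610 * 1.9490 = 1034.8430 kJ
dG = 125.7820 - 1034.8430 = -909.0610 kJ (spontaneous)

dG = -909.0610 kJ, spontaneous


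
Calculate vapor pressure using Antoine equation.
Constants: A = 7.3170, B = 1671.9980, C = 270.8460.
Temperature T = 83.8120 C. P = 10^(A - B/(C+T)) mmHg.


C+T = 354.6580
B/(C+T) = 4.7144
log10(P) = 7.3170 - 4.7144 = 2.6026
P = 10^2.6026 = 400.5020 mmHg

400.5020 mmHg


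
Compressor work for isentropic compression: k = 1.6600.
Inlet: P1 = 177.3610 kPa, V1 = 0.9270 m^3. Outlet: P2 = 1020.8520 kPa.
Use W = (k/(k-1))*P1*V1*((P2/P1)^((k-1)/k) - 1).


(k-1)/k = 0.3976
(P2/P1)^exp = 2.0054
W = 2.5152 * 177.3610 * 0.9270 * (2.0054 - 1) = 415.7760 kJ

415.7760 kJ


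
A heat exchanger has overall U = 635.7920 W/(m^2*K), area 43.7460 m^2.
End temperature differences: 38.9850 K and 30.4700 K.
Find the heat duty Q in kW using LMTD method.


LMTD = 34.5528 K
Q = 635.7920 * 43.7460 * 34.5528 = 961029.6625 W = 961.0297 kW

961.0297 kW


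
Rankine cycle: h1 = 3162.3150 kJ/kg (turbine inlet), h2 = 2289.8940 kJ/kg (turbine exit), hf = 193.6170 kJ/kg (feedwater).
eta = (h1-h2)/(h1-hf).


W = 872.4210 kJ/kg
Q_in = 2968.6980 kJ/kg
eta = 0.2939 = 29.3873%

eta = 29.3873%


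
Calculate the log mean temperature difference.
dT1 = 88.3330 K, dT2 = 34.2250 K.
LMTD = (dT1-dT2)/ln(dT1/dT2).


dT1/dT2 = 2.5809
ln(dT1/dT2) = 0.9482
LMTD = 54.1080 / 0.9482 = 57.0665 K

57.0665 K


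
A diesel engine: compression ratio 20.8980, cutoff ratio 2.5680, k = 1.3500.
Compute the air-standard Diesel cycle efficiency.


r^(k-1) = 2.8976
rc^k = 3.5723
eta = 0.5806 = 58.0615%

58.0615%


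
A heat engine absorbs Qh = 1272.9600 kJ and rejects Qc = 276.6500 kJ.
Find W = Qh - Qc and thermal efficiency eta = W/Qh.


W = 1272.9600 - 276.6500 = 996.3100 kJ
eta = 996.3100 / 1272.9600 = 0.7827 = 78.2672%

W = 996.3100 kJ, eta = 78.2672%


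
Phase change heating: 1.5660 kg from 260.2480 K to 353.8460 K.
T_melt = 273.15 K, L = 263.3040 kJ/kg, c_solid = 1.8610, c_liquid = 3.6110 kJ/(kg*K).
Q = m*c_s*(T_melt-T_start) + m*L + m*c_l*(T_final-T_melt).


Q1 (sensible, solid) = 1.5660 * 1.8610 * 12.9020 = 37.6006 kJ
Q2 (latent) = 1.5660 * 263.3040 = 412.3341 kJ
Q3 (sensible, liquid) = 1.5660 * 3.6110 * 80.6960 = 456.3218 kJ
Q_total = 906.2565 kJ

906.2565 kJ


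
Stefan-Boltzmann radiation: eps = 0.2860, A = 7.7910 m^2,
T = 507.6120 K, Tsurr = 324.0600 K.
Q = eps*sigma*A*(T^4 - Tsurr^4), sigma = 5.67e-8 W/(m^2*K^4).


T^4 = 6.6394e+10
Tsurr^4 = 1.1028e+10
Q = 0.2860 * 5.67e-8 * 7.7910 * 5.5366e+10 = 6994.9221 W

6994.9221 W


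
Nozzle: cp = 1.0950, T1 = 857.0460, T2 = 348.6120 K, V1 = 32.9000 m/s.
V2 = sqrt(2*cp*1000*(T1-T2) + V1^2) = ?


dT = 508.4340 K
2*cp*1000*dT = 1113470.4600
V1^2 = 1082.4100
V2 = sqrt(1114552.8700) = 1055.7239 m/s

1055.7239 m/s


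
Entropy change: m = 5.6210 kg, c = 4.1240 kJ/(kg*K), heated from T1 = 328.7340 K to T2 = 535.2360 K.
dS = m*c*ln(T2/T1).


T2/T1 = 1.6282
ln(T2/T1) = 0.4875
dS = 5.6210 * 4.1240 * 0.4875 = 11.2998 kJ/K

11.2998 kJ/K


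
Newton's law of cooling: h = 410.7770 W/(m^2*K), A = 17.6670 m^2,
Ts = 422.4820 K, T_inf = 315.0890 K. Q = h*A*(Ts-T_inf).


dT = 107.3930 K
Q = 410.7770 * 17.6670 * 107.3930 = 779372.1852 W

779372.1852 W


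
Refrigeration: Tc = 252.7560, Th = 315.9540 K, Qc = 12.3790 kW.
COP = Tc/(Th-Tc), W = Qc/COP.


COP = 252.7560 / 63.1980 = 3.9994
W = 12.3790 / 3.9994 = 3.0952 kW

COP = 3.9994, W = 3.0952 kW


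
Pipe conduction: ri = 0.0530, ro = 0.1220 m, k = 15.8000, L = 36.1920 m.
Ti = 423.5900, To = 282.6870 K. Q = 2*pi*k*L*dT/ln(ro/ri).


dT = 140.9030 K
ln(ro/ri) = 0.8337
Q = 2*pi*15.8000*36.1920*140.9030 / 0.8337 = 607218.2307 W

607218.2307 W


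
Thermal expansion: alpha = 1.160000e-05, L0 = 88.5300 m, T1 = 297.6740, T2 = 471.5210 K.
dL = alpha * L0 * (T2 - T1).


dT = 173.8470 K
dL = 1.160000e-05 * 88.5300 * 173.8470 = 0.178532 m
L_final = 88.708532 m

dL = 0.178532 m


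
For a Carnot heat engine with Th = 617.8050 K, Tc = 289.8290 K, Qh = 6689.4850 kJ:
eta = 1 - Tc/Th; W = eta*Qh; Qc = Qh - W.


eta = 1 - 289.8290/617.8050 = 0.5309
W = 0.5309 * 6689.4850 = 3551.2670 kJ
Qc = 6689.4850 - 3551.2670 = 3138.2180 kJ

eta = 53.0873%, W = 3551.2670 kJ, Qc = 3138.2180 kJ


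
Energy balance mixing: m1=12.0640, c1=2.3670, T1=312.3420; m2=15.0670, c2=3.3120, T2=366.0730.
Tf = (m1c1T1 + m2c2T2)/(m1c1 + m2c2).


num = 27186.8179
den = 78.4574
Tf = 346.5170 K

346.5170 K


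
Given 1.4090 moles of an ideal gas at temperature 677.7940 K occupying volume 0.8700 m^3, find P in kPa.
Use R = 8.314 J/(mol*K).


P = nRT/V = 1.4090 * 8.314 * 677.7940 / 0.8700
= 7939.9677 / 0.8700 = 9126.3996 Pa = 9.1264 kPa

9.1264 kPa


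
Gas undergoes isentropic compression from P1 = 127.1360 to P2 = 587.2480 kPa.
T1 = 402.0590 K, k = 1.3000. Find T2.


(k-1)/k = 0.2308
(P2/P1)^exp = 1.4235
T2 = 402.0590 * 1.4235 = 572.3322 K

572.3322 K


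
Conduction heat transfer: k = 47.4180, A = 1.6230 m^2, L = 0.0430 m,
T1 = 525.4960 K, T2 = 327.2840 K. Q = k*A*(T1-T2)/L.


dT = 198.2120 K
Q = 47.4180 * 1.6230 * 198.2120 / 0.0430 = 354750.6830 W

354750.6830 W


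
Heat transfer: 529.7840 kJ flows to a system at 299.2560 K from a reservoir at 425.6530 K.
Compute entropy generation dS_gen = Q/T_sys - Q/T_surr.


dS_sys = 529.7840/299.2560 = 1.7703 kJ/K
dS_surr = -529.7840/425.6530 = -1.2446 kJ/K
dS_gen = 1.7703 - 1.2446 = 0.5257 kJ/K (irreversible)

dS_gen = 0.5257 kJ/K, irreversible


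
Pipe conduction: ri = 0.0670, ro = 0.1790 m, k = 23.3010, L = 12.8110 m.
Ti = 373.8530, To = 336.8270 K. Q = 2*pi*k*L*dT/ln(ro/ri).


dT = 37.0260 K
ln(ro/ri) = 0.9827
Q = 2*pi*23.3010*12.8110*37.0260 / 0.9827 = 70668.5713 W

70668.5713 W


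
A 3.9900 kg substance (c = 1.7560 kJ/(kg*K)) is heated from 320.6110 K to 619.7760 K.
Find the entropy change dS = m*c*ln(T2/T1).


T2/T1 = 1.9331
ln(T2/T1) = 0.6591
dS = 3.9900 * 1.7560 * 0.6591 = 4.6182 kJ/K

4.6182 kJ/K


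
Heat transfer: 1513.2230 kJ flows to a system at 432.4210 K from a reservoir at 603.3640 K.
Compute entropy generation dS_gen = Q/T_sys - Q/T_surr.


dS_sys = 1513.2230/432.4210 = 3.4994 kJ/K
dS_surr = -1513.2230/603.3640 = -2.5080 kJ/K
dS_gen = 3.4994 - 2.5080 = 0.9914 kJ/K (irreversible)

dS_gen = 0.9914 kJ/K, irreversible


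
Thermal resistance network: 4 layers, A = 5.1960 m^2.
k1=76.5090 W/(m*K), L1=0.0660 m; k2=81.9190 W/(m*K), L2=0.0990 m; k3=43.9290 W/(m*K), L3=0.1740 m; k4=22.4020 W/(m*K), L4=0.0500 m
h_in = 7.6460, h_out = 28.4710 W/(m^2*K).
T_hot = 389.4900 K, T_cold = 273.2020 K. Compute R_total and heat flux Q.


R_conv_in = 1/(7.6460*5.1960) = 0.0252
R_1 = 0.0660/(76.5090*5.1960) = 0.0002
R_2 = 0.0990/(81.9190*5.1960) = 0.0002
R_3 = 0.1740/(43.9290*5.1960) = 0.0008
R_4 = 0.0500/(22.4020*5.1960) = 0.0004
R_conv_out = 1/(28.4710*5.1960) = 0.0068
R_total = 0.0335 K/W
Q = 116.2880 / 0.0335 = 3469.1145 W

R_total = 0.0335 K/W, Q = 3469.1145 W


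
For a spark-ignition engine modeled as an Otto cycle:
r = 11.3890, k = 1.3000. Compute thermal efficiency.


r^(k-1) = 2.0747
eta = 1 - 1/2.0747 = 0.5180 = 51.7992%

51.7992%


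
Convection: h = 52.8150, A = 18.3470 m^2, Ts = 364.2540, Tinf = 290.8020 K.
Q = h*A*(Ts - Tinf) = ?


dT = 73.4520 K
Q = 52.8150 * 18.3470 * 73.4520 = 71174.7533 W

71174.7533 W


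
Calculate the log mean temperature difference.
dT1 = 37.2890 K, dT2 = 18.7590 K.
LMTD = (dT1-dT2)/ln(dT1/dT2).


dT1/dT2 = 1.9878
ln(dT1/dT2) = 0.6870
LMTD = 18.5300 / 0.6870 = 26.9714 K

26.9714 K


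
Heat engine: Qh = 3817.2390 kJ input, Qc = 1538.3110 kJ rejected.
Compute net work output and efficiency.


W = 3817.2390 - 1538.3110 = 2278.9280 kJ
eta = 2278.9280 / 3817.2390 = 0.5970 = 59.7010%

W = 2278.9280 kJ, eta = 59.7010%


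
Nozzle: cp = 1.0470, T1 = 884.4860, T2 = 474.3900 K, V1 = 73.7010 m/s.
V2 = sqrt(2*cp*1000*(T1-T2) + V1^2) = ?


dT = 410.0960 K
2*cp*1000*dT = 858741.0240
V1^2 = 5431.8374
V2 = sqrt(864172.8614) = 929.6090 m/s

929.6090 m/s


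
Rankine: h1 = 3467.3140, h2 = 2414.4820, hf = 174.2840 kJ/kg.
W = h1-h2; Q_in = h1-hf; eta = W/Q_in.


W = 1052.8320 kJ/kg
Q_in = 3293.0300 kJ/kg
eta = 0.3197 = 31.9715%

eta = 31.9715%


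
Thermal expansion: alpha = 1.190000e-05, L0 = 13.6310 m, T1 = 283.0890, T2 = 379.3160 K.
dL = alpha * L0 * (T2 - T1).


dT = 96.2270 K
dL = 1.190000e-05 * 13.6310 * 96.2270 = 0.015609 m
L_final = 13.646609 m

dL = 0.015609 m


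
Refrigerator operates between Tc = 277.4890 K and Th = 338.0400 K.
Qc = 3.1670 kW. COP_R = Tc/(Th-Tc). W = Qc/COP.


COP = 277.4890 / 60.5510 = 4.5827
W = 3.1670 / 4.5827 = 0.6911 kW

COP = 4.5827, W = 0.6911 kW


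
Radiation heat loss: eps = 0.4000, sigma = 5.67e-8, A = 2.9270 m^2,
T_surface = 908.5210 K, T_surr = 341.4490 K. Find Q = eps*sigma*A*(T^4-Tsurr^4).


T^4 = 6.8130e+11
Tsurr^4 = 1.3593e+10
Q = 0.4000 * 5.67e-8 * 2.9270 * 6.6771e+11 = 44325.4820 W

44325.4820 W


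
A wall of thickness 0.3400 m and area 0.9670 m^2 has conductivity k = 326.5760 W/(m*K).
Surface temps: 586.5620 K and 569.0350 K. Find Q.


dT = 17.5270 K
Q = 326.5760 * 0.9670 * 17.5270 / 0.3400 = 16279.4380 W

16279.4380 W


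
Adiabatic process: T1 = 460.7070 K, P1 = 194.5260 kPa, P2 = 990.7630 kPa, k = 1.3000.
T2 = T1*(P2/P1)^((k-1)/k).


(k-1)/k = 0.2308
(P2/P1)^exp = 1.4560
T2 = 460.7070 * 1.4560 = 670.7750 K

670.7750 K


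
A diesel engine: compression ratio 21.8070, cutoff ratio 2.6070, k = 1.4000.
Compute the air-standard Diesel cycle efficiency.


r^(k-1) = 3.4311
rc^k = 3.8247
eta = 0.6341 = 63.4077%

63.4077%


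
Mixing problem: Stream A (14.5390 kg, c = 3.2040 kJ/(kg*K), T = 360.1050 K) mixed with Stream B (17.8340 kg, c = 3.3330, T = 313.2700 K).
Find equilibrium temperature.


num = 35395.7504
den = 106.0237
Tf = 333.8476 K

333.8476 K


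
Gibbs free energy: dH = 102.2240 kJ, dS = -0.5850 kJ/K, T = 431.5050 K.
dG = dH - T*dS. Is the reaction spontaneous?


T*dS = 431.5050 * -0.5850 = -252.4304 kJ
dG = 102.2240 + 252.4304 = 354.6544 kJ (non-spontaneous)

dG = 354.6544 kJ, non-spontaneous


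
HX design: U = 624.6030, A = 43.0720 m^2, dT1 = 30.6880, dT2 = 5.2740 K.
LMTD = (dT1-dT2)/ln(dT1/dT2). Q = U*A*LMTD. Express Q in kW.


LMTD = 14.4309 K
Q = 624.6030 * 43.0720 * 14.4309 = 388232.9579 W = 388.2330 kW

388.2330 kW


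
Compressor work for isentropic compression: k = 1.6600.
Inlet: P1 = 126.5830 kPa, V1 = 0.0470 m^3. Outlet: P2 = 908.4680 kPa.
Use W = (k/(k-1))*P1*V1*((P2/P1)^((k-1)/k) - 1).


(k-1)/k = 0.3976
(P2/P1)^exp = 2.1893
W = 2.5152 * 126.5830 * 0.0470 * (2.1893 - 1) = 17.7967 kJ

17.7967 kJ


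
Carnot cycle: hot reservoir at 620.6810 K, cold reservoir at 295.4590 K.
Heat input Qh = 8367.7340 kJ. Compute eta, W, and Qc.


eta = 1 - 295.4590/620.6810 = 0.5240
W = 0.5240 * 8367.7340 = 4384.4925 kJ
Qc = 8367.7340 - 4384.4925 = 3983.2415 kJ

eta = 52.3976%, W = 4384.4925 kJ, Qc = 3983.2415 kJ


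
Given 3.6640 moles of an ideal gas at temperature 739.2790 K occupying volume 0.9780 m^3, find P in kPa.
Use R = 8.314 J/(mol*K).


P = nRT/V = 3.6640 * 8.314 * 739.2790 / 0.9780
= 22520.2836 / 0.9780 = 23026.8748 Pa = 23.0269 kPa

23.0269 kPa


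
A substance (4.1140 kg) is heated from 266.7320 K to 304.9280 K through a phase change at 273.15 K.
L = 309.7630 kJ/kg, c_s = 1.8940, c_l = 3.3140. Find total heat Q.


Q1 (sensible, solid) = 4.1140 * 1.8940 * 6.4180 = 50.0085 kJ
Q2 (latent) = 4.1140 * 309.7630 = 1274.3650 kJ
Q3 (sensible, liquid) = 4.1140 * 3.3140 * 31.7780 = 433.2548 kJ
Q_total = 1757.6283 kJ

1757.6283 kJ


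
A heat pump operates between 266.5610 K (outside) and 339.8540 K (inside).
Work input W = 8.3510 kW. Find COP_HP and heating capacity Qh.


COP = 339.8540 / 73.2930 = 4.6369
Qh = 4.6369 * 8.3510 = 38.7229 kW

COP = 4.6369, Qh = 38.7229 kW


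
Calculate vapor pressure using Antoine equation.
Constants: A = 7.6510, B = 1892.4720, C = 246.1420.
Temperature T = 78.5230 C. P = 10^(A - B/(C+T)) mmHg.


C+T = 324.6650
B/(C+T) = 5.8290
log10(P) = 7.6510 - 5.8290 = 1.8220
P = 10^1.8220 = 66.3744 mmHg

66.3744 mmHg


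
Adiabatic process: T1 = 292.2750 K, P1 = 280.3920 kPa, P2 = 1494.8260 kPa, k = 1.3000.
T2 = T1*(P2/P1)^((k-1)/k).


(k-1)/k = 0.2308
(P2/P1)^exp = 1.4714
T2 = 292.2750 * 1.4714 = 430.0516 K

430.0516 K


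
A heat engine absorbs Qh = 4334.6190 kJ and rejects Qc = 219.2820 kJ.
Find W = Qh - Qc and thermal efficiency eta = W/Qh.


W = 4334.6190 - 219.2820 = 4115.3370 kJ
eta = 4115.3370 / 4334.6190 = 0.9494 = 94.9411%

W = 4115.3370 kJ, eta = 94.9411%


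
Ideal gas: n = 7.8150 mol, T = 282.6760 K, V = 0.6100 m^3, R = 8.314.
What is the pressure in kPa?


P = nRT/V = 7.8150 * 8.314 * 282.6760 / 0.6100
= 18366.5650 / 0.6100 = 30109.1229 Pa = 30.1091 kPa

30.1091 kPa


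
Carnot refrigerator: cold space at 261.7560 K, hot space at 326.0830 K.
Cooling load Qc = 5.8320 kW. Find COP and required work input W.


COP = 261.7560 / 64.3270 = 4.0691
W = 5.8320 / 4.0691 = 1.4332 kW

COP = 4.0691, W = 1.4332 kW


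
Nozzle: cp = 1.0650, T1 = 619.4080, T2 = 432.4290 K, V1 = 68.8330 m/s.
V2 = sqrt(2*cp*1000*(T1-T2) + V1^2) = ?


dT = 186.9790 K
2*cp*1000*dT = 398265.2700
V1^2 = 4737.9819
V2 = sqrt(403003.2519) = 634.8254 m/s

634.8254 m/s


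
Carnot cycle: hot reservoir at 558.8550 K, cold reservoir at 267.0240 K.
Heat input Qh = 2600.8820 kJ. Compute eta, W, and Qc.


eta = 1 - 267.0240/558.8550 = 0.5222
W = 0.5222 * 2600.8820 = 1358.1662 kJ
Qc = 2600.8820 - 1358.1662 = 1242.7158 kJ

eta = 52.2194%, W = 1358.1662 kJ, Qc = 1242.7158 kJ


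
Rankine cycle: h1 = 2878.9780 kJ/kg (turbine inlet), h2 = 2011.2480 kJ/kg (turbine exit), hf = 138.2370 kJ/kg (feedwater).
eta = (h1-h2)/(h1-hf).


W = 867.7300 kJ/kg
Q_in = 2740.7410 kJ/kg
eta = 0.3166 = 31.6604%

eta = 31.6604%


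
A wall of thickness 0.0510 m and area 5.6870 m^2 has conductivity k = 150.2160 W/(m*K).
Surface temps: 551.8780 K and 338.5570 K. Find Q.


dT = 213.3210 K
Q = 150.2160 * 5.6870 * 213.3210 / 0.0510 = 3573245.5071 W

3573245.5071 W


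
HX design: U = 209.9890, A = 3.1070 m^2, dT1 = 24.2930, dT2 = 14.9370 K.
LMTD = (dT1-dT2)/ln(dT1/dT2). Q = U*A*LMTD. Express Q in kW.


LMTD = 19.2373 K
Q = 209.9890 * 3.1070 * 19.2373 = 12551.1024 W = 12.5511 kW

12.5511 kW


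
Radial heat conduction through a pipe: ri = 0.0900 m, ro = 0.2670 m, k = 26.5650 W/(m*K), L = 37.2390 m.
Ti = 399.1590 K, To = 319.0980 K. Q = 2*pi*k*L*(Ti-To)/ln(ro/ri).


dT = 80.0610 K
ln(ro/ri) = 1.0874
Q = 2*pi*26.5650*37.2390*80.0610 / 1.0874 = 457618.7488 W

457618.7488 W


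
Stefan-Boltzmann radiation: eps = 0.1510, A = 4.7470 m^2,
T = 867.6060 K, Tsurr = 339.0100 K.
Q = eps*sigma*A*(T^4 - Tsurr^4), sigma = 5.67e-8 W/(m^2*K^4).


T^4 = 5.6662e+11
Tsurr^4 = 1.3208e+10
Q = 0.1510 * 5.67e-8 * 4.7470 * 5.5341e+11 = 22491.8794 W

22491.8794 W


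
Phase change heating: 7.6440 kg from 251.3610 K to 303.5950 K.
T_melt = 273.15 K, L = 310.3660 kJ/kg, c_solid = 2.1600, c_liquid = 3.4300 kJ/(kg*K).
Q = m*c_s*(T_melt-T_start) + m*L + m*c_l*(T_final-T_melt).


Q1 (sensible, solid) = 7.6440 * 2.1600 * 21.7890 = 359.7591 kJ
Q2 (latent) = 7.6440 * 310.3660 = 2372.4377 kJ
Q3 (sensible, liquid) = 7.6440 * 3.4300 * 30.4450 = 798.2350 kJ
Q_total = 3530.4318 kJ

3530.4318 kJ


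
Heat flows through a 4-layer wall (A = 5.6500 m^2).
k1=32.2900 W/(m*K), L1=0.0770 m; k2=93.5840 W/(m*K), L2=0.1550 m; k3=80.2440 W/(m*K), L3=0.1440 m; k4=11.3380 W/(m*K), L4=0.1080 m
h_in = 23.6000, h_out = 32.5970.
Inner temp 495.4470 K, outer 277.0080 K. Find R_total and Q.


R_conv_in = 1/(23.6000*5.6500) = 0.0075
R_1 = 0.0770/(32.2900*5.6500) = 0.0004
R_2 = 0.1550/(93.5840*5.6500) = 0.0003
R_3 = 0.1440/(80.2440*5.6500) = 0.0003
R_4 = 0.1080/(11.3380*5.6500) = 0.0017
R_conv_out = 1/(32.5970*5.6500) = 0.0054
R_total = 0.0156 K/W
Q = 218.4390 / 0.0156 = 13959.5045 W

R_total = 0.0156 K/W, Q = 13959.5045 W


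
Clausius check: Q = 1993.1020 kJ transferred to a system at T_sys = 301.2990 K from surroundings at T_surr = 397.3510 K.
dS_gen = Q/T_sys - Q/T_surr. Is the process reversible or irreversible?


dS_sys = 1993.1020/301.2990 = 6.6150 kJ/K
dS_surr = -1993.1020/397.3510 = -5.0160 kJ/K
dS_gen = 6.6150 - 5.0160 = 1.5991 kJ/K (irreversible)

dS_gen = 1.5991 kJ/K, irreversible


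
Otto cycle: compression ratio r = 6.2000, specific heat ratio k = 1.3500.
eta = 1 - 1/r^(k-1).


r^(k-1) = 1.8938
eta = 1 - 1/1.8938 = 0.4720 = 47.1965%

47.1965%


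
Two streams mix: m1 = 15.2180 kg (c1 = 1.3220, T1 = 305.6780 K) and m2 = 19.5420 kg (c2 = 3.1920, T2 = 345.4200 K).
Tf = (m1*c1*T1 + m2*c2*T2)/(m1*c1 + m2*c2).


num = 27696.3208
den = 82.4963
Tf = 335.7282 K

335.7282 K


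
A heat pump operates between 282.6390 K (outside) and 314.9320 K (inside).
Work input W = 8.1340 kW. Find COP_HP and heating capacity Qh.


COP = 314.9320 / 32.2930 = 9.7523
Qh = 9.7523 * 8.1340 = 79.3255 kW

COP = 9.7523, Qh = 79.3255 kW


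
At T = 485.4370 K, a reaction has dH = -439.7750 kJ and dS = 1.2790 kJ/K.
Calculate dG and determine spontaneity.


T*dS = 485.4370 * 1.2790 = 620.8739 kJ
dG = -439.7750 - 620.8739 = -1060.6489 kJ (spontaneous)

dG = -1060.6489 kJ, spontaneous


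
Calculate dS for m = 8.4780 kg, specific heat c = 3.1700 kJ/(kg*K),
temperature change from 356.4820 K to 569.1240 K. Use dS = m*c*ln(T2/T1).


T2/T1 = 1.5965
ln(T2/T1) = 0.4678
dS = 8.4780 * 3.1700 * 0.4678 = 12.5726 kJ/K

12.5726 kJ/K


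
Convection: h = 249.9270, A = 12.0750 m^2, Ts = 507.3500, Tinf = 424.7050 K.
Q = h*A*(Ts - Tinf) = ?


dT = 82.6450 K
Q = 249.9270 * 12.0750 * 82.6450 = 249411.7442 W

249411.7442 W


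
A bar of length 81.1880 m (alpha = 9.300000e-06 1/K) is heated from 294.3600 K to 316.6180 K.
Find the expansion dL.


dT = 22.2580 K
dL = 9.300000e-06 * 81.1880 * 22.2580 = 0.016806 m
L_final = 81.204806 m

dL = 0.016806 m


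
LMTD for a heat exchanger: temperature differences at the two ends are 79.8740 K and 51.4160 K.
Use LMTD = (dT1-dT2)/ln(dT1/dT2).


dT1/dT2 = 1.5535
ln(dT1/dT2) = 0.4405
LMTD = 28.4580 / 0.4405 = 64.6037 K

64.6037 K


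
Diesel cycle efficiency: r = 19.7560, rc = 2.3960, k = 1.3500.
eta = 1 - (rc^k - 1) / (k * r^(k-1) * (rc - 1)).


r^(k-1) = 2.8412
rc^k = 3.2532
eta = 0.5792 = 57.9195%

57.9195%


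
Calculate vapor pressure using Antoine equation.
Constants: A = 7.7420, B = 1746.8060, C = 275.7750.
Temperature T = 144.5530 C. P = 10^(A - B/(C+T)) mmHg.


C+T = 420.3280
B/(C+T) = 4.1558
log10(P) = 7.7420 - 4.1558 = 3.5862
P = 10^3.5862 = 3856.4135 mmHg

3856.4135 mmHg


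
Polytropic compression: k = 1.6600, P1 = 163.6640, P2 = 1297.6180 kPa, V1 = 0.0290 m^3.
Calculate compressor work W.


(k-1)/k = 0.3976
(P2/P1)^exp = 2.2778
W = 2.5152 * 163.6640 * 0.0290 * (2.2778 - 1) = 15.2535 kJ

15.2535 kJ


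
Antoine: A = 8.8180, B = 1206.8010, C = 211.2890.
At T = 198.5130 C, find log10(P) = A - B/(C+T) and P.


C+T = 409.8020
B/(C+T) = 2.9448
log10(P) = 8.8180 - 2.9448 = 5.8732
P = 10^5.8732 = 746725.1606 mmHg

746725.1606 mmHg


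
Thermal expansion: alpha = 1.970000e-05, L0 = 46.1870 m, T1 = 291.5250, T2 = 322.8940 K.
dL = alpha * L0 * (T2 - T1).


dT = 31.3690 K
dL = 1.970000e-05 * 46.1870 * 31.3690 = 0.028542 m
L_final = 46.215542 m

dL = 0.028542 m


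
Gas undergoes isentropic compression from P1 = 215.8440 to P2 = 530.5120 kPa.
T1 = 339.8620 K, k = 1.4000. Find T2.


(k-1)/k = 0.2857
(P2/P1)^exp = 1.2930
T2 = 339.8620 * 1.2930 = 439.4301 K

439.4301 K


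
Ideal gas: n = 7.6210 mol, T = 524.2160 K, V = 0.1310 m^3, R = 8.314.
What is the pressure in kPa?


P = nRT/V = 7.6210 * 8.314 * 524.2160 / 0.1310
= 33214.8468 / 0.1310 = 253548.4491 Pa = 253.5484 kPa

253.5484 kPa


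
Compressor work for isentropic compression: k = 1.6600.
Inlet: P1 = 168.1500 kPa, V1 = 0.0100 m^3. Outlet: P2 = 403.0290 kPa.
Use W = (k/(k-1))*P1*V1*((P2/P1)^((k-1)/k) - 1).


(k-1)/k = 0.3976
(P2/P1)^exp = 1.4156
W = 2.5152 * 168.1500 * 0.0100 * (1.4156 - 1) = 1.7577 kJ

1.7577 kJ


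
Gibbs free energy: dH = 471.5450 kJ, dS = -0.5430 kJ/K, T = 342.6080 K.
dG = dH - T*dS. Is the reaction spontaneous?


T*dS = 342.6080 * -0.5430 = -186.0361 kJ
dG = 471.5450 + 186.0361 = 657.5811 kJ (non-spontaneous)

dG = 657.5811 kJ, non-spontaneous


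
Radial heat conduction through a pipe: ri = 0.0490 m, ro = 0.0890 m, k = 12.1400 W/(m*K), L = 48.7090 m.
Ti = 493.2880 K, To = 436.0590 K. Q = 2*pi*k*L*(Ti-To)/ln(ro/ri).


dT = 57.2290 K
ln(ro/ri) = 0.5968
Q = 2*pi*12.1400*48.7090*57.2290 / 0.5968 = 356273.4146 W

356273.4146 W


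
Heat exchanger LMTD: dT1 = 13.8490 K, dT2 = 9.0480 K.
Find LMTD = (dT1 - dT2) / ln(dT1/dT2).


dT1/dT2 = 1.5306
ln(dT1/dT2) = 0.4257
LMTD = 4.8010 / 0.4257 = 11.2787 K

11.2787 K
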